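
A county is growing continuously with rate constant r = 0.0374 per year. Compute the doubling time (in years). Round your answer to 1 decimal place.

doubling time ≈ 18.5 years

doubling time = ln(2) / |r| = 0.69315 / 0.0374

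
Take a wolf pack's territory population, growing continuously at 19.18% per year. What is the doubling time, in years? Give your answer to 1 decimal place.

doubling time ≈ 3.6 years

doubling time = ln(2) / |r| = 0.69315 / 0.1918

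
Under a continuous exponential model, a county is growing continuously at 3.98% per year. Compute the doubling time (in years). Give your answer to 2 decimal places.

doubling time ≈ 17.42 years

doubling time = ln(2) / |r| = 0.69315 / 0.0398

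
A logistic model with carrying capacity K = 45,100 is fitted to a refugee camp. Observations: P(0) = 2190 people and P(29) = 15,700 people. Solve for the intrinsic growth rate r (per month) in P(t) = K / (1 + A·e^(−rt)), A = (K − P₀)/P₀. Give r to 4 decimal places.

A = (45100 − 2190)/2190 = 19.59361
15700 = 45100/(1 + 19.59361·e^(−r·29)) → e^(−29r) = (2.87261 − 1)/19.59361 = 0.095573
r = −ln(0.095573)/29 = 2.34787/29

r ≈ 0.0810 per month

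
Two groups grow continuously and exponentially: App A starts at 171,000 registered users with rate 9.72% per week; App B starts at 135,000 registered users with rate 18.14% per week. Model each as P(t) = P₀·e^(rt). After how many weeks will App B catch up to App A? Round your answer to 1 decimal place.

171000·e^(0.0972t) = 135000·e^(0.1814t)
171000/135000 = e^((0.1814 − 0.0972)t) → ln(1.26667) = 0.0842·t
t = 0.23639 / 0.0842

t ≈ 2.8 weeks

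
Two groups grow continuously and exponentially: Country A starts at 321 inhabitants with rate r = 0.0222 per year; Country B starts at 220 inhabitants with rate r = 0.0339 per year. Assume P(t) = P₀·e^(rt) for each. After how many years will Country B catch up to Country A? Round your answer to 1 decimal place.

t ≈ 32.3 years

321·e^(0.0222t) = 220·e^(0.0339t)
321/220 = e^((0.0339 − 0.0222)t) → ln(1.45909) = 0.0117·t
t = 0.37781 / 0.0117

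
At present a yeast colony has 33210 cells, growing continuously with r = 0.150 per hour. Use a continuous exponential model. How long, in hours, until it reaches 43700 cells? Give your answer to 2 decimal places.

t ≈ 1.83 hours

43700 = 33210 · e^(0.15·t)
t = ln(43700/33210) / 0.15 = ln(1.31587) / 0.15 = 0.2745 / 0.15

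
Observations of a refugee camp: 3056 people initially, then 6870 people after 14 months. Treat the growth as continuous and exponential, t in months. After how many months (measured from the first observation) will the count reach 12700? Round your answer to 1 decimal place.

r = ln(6870/3056) / 14 ≈ 0.057861 per month
t = ln(12700/3056) / r = 1.4245 / 0.057861 ≈ 24.619

t ≈ 24.6 months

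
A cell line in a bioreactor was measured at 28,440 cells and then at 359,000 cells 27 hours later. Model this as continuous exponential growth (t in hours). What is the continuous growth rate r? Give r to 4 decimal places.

r ≈ 0.0939 per hour

359000 = 28440 · e^(r·27)
e^(27r) = 359000/28440 = 12.62307
r = ln(12.62307) / 27 = 2.53553 / 27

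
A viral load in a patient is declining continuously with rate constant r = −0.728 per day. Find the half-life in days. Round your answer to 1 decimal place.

half-life ≈ 1.0 days

half-life = ln(2) / |r| = 0.69315 / 0.728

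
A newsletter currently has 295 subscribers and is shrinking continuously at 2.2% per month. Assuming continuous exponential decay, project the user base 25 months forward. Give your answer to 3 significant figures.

≈ 170 subscribers

P(25) = 295 · e^(-0.022·25) = 295 · e^(-0.55)
= 295 · 0.57695 ≈ 170.2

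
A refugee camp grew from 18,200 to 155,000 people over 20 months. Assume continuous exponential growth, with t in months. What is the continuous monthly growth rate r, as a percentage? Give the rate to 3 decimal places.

r ≈ 10.710% per month

155000 = 18200 · e^(r·20)
e^(20r) = 155000/18200 = 8.51648
r = ln(8.51648) / 20 = 2.142 / 20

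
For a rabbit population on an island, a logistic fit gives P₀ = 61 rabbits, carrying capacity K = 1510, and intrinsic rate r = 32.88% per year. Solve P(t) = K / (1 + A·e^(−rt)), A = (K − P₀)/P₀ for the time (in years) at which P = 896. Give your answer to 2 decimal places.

A = (1510 − 61)/61 = 23.7541
896 = 1510/(1 + 23.7541·e^(−0.3288t)) → 1 + 23.7541·e^(−0.3288t) = 1.68527
e^(−0.3288t) = 0.028848 → t = ln(34.66396)/0.3288 = 3.5457/0.3288

t ≈ 10.78 years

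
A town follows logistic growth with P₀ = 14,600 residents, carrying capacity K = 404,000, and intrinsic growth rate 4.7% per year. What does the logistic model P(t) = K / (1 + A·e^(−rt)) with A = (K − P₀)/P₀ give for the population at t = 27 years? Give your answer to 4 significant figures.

A = (404000 − 14600)/14600 = 26.67123
P(27) = 404000 / (1 + 26.67123·e^(−0.047·27)) = 404000 / (1 + 26.67123·0.281113)
= 404000 / 8.49762 ≈ 47542.73

≈ 47,540 residents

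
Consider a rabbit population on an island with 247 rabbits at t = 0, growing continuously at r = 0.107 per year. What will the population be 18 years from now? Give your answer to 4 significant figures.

P(18) = 247 · e^(0.107·18) = 247 · e^(1.926)
= 247 · 6.86201 ≈ 1694.92

≈ 1,695 rabbits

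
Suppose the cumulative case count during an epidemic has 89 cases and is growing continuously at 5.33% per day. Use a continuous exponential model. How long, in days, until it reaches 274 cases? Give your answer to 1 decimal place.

t ≈ 21.1 days

274 = 89 · e^(0.0533·t)
t = ln(274/89) / 0.0533 = ln(3.07865) / 0.0533 = 1.12449 / 0.0533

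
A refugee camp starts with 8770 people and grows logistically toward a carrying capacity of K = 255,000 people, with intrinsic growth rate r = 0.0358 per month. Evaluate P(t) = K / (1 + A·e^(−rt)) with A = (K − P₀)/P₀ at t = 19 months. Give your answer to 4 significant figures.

≈ 16,750 people

A = (255000 − 8770)/8770 = 28.0764
P(19) = 255000 / (1 + 28.0764·e^(−0.0358·19)) = 255000 / (1 + 28.0764·0.506516)
= 255000 / 15.22114 ≈ 16753.02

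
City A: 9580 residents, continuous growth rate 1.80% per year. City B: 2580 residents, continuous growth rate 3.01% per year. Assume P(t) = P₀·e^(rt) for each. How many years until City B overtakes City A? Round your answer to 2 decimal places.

9580·e^(0.018t) = 2580·e^(0.0301t)
9580/2580 = e^((0.0301 − 0.018)t) → ln(3.71318) = 0.0121·t
t = 1.31189 / 0.0121

t ≈ 108.42 years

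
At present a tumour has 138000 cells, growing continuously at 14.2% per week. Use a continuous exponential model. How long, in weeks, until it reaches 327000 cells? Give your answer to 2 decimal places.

327000 = 138000 · e^(0.142·t)
t = ln(327000/138000) / 0.142 = ln(2.36957) / 0.142 = 0.86271 / 0.142

t ≈ 6.08 weeks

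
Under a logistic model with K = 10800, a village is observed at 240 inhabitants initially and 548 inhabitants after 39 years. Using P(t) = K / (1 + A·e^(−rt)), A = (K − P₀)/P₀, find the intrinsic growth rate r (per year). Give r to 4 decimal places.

r ≈ 0.0219 per year

A = (10800 − 240)/240 = 44
548 = 10800/(1 + 44·e^(−r·39)) → e^(−39r) = (19.70803 − 1)/44 = 0.425182
r = −ln(0.425182)/39 = 0.85524/39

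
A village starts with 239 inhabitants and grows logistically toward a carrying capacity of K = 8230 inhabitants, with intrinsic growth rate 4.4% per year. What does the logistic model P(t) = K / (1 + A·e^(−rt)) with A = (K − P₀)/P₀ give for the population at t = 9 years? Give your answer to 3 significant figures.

A = (8230 − 239)/239 = 33.43515
P(9) = 8230 / (1 + 33.43515·e^(−0.044·9)) = 8230 / (1 + 33.43515·0.673007)
= 8230 / 23.50208 ≈ 350.18

≈ 350 inhabitants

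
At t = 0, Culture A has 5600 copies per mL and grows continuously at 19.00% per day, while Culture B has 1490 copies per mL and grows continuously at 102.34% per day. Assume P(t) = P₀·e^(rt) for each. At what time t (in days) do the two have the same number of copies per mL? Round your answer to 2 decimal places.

5600·e^(0.19t) = 1490·e^(1.0234t)
5600/1490 = e^((1.0234 − 0.19)t) → ln(3.75839) = 0.8334·t
t = 1.32399 / 0.8334

t ≈ 1.59 days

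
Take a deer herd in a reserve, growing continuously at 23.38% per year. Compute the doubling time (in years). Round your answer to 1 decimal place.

doubling time ≈ 3.0 years

doubling time = ln(2) / |r| = 0.69315 / 0.2338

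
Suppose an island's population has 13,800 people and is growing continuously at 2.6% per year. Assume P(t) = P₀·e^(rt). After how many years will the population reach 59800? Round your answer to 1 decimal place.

59800 = 13800 · e^(0.026·t)
t = ln(59800/13800) / 0.026 = ln(4.33333) / 0.026 = 1.46634 / 0.026

t ≈ 56.4 years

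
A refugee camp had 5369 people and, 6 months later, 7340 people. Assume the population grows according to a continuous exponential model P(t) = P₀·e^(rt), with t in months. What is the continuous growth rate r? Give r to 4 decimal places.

7340 = 5369 · e^(r·6)
e^(6r) = 7340/5369 = 1.36711
r = ln(1.36711) / 6 = 0.3127 / 6

r ≈ 0.0521 per month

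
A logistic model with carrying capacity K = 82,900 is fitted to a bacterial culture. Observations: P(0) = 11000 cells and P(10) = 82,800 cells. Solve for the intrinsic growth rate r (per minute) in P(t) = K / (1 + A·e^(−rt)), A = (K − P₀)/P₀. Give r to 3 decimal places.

r ≈ 0.860 per minute

A = (82900 − 11000)/11000 = 6.53636
82800 = 82900/(1 + 6.53636·e^(−r·10)) → e^(−10r) = (1.00121 − 1)/6.53636 = 0.000185
r = −ln(0.000185)/10 = 8.59639/10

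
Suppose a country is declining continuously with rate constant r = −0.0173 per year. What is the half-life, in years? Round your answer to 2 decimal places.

half-life ≈ 40.07 years

half-life = ln(2) / |r| = 0.69315 / 0.0173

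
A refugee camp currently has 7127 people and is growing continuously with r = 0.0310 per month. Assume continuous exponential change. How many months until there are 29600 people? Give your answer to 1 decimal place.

t ≈ 45.9 months

29600 = 7127 · e^(0.031·t)
t = ln(29600/7127) / 0.031 = ln(4.15322) / 0.031 = 1.42388 / 0.031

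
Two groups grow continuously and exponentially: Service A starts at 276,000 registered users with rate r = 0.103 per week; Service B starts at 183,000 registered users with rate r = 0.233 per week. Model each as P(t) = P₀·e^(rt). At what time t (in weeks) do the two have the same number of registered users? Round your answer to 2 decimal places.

276000·e^(0.103t) = 183000·e^(0.233t)
276000/183000 = e^((0.233 − 0.103)t) → ln(1.5082) = 0.13·t
t = 0.41091 / 0.13

t ≈ 3.16 weeks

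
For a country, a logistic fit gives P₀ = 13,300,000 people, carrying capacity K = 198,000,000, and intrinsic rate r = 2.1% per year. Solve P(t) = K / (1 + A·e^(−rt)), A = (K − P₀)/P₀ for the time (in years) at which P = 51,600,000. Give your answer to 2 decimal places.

t ≈ 75.63 years

A = (198000000 − 13300000)/13300000 = 13.88722
51600000 = 198000000/(1 + 13.88722·e^(−0.021t)) → 1 + 13.88722·e^(−0.021t) = 3.83721
e^(−0.021t) = 0.204304 → t = ln(4.89468)/0.021 = 1.58815/0.021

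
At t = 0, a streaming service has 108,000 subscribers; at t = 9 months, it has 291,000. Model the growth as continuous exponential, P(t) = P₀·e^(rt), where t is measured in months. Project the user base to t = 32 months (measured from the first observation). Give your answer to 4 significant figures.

≈ 3,664,000 subscribers

r = ln(291000/108000) / 9 ≈ 0.110132 per month
P(32) = 108000 · e^(0.110132·32) = 108000 · 33.92792 ≈ 3664215.69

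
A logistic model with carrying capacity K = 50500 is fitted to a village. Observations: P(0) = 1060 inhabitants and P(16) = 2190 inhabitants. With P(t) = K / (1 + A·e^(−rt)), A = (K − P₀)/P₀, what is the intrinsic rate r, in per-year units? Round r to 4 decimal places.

A = (50500 − 1060)/1060 = 46.64151
2190 = 50500/(1 + 46.64151·e^(−r·16)) → e^(−16r) = (23.05936 − 1)/46.64151 = 0.472956
r = −ln(0.472956)/16 = 0.74875/16

r ≈ 0.0468 per year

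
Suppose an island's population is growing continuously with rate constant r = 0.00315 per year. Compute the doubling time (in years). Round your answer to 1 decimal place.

doubling time ≈ 220.0 years

doubling time = ln(2) / |r| = 0.69315 / 0.00315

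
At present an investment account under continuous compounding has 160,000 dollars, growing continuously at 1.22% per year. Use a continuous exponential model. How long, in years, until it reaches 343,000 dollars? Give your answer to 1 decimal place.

343000 = 160000 · e^(0.0122·t)
t = ln(343000/160000) / 0.0122 = ln(2.14375) / 0.0122 = 0.76256 / 0.0122

t ≈ 62.5 years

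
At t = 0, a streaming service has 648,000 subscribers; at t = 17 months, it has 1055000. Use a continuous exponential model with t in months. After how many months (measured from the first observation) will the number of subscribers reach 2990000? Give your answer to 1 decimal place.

t ≈ 53.3 months

r = ln(1055000/648000) / 17 ≈ 0.028671 per month
t = ln(2990000/648000) / r = 1.52914 / 0.028671 ≈ 53.334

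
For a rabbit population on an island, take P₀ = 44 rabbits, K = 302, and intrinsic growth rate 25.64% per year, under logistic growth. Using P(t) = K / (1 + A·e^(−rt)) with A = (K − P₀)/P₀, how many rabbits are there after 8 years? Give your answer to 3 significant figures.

≈ 172 rabbits

A = (302 − 44)/44 = 5.86364
P(8) = 302 / (1 + 5.86364·e^(−0.2564·8)) = 302 / (1 + 5.86364·0.128581)
= 302 / 1.75395 ≈ 172.18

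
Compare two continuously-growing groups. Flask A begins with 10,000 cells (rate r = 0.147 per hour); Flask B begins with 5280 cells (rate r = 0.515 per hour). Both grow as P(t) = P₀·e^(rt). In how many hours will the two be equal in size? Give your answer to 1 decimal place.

10000·e^(0.147t) = 5280·e^(0.515t)
10000/5280 = e^((0.515 − 0.147)t) → ln(1.89394) = 0.368·t
t = 0.63866 / 0.368

t ≈ 1.7 hours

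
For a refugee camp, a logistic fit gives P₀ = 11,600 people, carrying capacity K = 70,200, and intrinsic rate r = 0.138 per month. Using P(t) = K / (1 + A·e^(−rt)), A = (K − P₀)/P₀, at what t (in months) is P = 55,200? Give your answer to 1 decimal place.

A = (70200 − 11600)/11600 = 5.05172
55200 = 70200/(1 + 5.05172·e^(−0.138t)) → 1 + 5.05172·e^(−0.138t) = 1.27174
e^(−0.138t) = 0.053791 → t = ln(18.59034)/0.138 = 2.92264/0.138

t ≈ 21.2 months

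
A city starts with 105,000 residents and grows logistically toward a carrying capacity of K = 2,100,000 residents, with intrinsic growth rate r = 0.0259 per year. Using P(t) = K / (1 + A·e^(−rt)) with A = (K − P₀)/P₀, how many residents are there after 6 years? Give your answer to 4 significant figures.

≈ 121,600 residents

A = (2100000 − 105000)/105000 = 19
P(6) = 2100000 / (1 + 19·e^(−0.0259·6)) = 2100000 / (1 + 19·0.856073)
= 2100000 / 17.26538 ≈ 121630.68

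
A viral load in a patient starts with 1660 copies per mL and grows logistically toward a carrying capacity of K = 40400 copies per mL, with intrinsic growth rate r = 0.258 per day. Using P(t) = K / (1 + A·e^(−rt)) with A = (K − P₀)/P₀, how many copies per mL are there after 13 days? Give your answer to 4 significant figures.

A = (40400 − 1660)/1660 = 23.33735
P(13) = 40400 / (1 + 23.33735·e^(−0.258·13)) = 40400 / (1 + 23.33735·0.034944)
= 40400 / 1.81551 ≈ 22252.73

≈ 22,250 copies per mL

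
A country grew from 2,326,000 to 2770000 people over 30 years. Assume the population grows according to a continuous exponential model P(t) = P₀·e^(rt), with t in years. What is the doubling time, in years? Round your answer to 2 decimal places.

doubling time ≈ 119.03 years

r = ln(2770000/2326000) / 30 = ln(1.19089) / 30 ≈ 0.005823 per year
doubling time = ln 2 / |r| = 0.69315 / 0.005823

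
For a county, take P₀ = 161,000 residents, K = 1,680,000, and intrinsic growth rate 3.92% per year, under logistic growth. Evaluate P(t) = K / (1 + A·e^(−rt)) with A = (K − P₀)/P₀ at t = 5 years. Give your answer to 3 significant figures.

A = (1680000 − 161000)/161000 = 9.43478
P(5) = 1680000 / (1 + 9.43478·e^(−0.0392·5)) = 1680000 / (1 + 9.43478·0.822012)
= 1680000 / 8.75551 ≈ 191879.24

≈ 192,000 residents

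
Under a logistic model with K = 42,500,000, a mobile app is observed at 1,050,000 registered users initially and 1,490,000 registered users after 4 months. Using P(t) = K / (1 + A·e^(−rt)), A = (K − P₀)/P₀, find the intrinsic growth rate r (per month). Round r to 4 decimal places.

r ≈ 0.0902 per month

A = (42500000 − 1050000)/1050000 = 39.47619
1490000 = 42500000/(1 + 39.47619·e^(−r·4)) → e^(−4r) = (28.52349 − 1)/39.47619 = 0.697217
r = −ln(0.697217)/4 = 0.36066/4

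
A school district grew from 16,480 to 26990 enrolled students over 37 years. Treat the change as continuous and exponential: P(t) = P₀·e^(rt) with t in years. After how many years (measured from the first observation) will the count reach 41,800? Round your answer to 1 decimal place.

r = ln(26990/16480) / 37 ≈ 0.013333 per year
t = ln(41800/16480) / r = 0.93075 / 0.013333 ≈ 69.808

t ≈ 69.8 years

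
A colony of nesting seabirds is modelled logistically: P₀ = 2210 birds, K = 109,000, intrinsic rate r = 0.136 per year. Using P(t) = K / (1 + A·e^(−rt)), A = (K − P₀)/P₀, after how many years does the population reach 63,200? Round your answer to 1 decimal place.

A = (109000 − 2210)/2210 = 48.32127
63200 = 109000/(1 + 48.32127·e^(−0.136t)) → 1 + 48.32127·e^(−0.136t) = 1.72468
e^(−0.136t) = 0.014997 → t = ln(66.67913)/0.136 = 4.19989/0.136

t ≈ 30.9 years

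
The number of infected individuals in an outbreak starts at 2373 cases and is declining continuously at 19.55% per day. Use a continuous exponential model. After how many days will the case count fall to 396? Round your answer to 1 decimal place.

396 = 2373 · e^(-0.1955·t)
t = ln(396/2373) / -0.1955 = ln(0.16688) / -0.1955 = -1.7905 / -0.1955

t ≈ 9.2 days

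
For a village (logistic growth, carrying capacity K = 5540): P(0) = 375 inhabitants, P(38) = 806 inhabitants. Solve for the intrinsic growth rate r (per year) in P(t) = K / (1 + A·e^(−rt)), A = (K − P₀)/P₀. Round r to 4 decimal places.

r ≈ 0.0224 per year

A = (5540 − 375)/375 = 13.77333
806 = 5540/(1 + 13.77333·e^(−r·38)) → e^(−38r) = (6.87345 − 1)/13.77333 = 0.426436
r = −ln(0.426436)/38 = 0.85229/38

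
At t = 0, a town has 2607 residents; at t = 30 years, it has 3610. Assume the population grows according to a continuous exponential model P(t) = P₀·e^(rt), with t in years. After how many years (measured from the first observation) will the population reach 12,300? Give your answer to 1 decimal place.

r = ln(3610/2607) / 30 ≈ 0.01085 per year
t = ln(12300/2607) / r = 1.5514 / 0.01085 ≈ 142.983

t ≈ 143.0 years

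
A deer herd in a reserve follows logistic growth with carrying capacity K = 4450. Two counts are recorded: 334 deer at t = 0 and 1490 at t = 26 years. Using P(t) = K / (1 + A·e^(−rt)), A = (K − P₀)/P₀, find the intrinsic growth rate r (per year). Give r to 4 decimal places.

A = (4450 − 334)/334 = 12.32335
1490 = 4450/(1 + 12.32335·e^(−r·26)) → e^(−26r) = (2.98658 − 1)/12.32335 = 0.161204
r = −ln(0.161204)/26 = 1.82508/26

r ≈ 0.0702 per year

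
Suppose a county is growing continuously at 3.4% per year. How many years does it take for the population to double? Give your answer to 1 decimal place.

doubling time = ln(2) / |r| = 0.69315 / 0.034

doubling time ≈ 20.4 years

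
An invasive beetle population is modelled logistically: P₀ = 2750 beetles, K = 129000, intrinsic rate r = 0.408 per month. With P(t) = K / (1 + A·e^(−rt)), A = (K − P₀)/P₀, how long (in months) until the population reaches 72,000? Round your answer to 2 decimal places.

A = (129000 − 2750)/2750 = 45.90909
72000 = 129000/(1 + 45.90909·e^(−0.408t)) → 1 + 45.90909·e^(−0.408t) = 1.79167
e^(−0.408t) = 0.017244 → t = ln(57.99043)/0.408 = 4.06028/0.408

t ≈ 9.95 months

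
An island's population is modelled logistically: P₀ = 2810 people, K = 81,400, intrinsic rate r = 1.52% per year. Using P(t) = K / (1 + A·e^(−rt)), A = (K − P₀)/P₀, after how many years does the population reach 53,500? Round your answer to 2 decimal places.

t ≈ 261.98 years

A = (81400 − 2810)/2810 = 27.96797
53500 = 81400/(1 + 27.96797·e^(−0.0152t)) → 1 + 27.96797·e^(−0.0152t) = 1.5215
e^(−0.0152t) = 0.018646 → t = ln(53.63034)/0.0152 = 3.98211/0.0152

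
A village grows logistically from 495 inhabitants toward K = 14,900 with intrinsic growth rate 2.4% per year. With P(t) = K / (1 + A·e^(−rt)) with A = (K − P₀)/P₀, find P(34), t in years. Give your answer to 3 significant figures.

≈ 1,070 inhabitants

A = (14900 − 495)/495 = 29.10101
P(34) = 14900 / (1 + 29.10101·e^(−0.024·34)) = 14900 / (1 + 29.10101·0.442197)
= 14900 / 13.86838 ≈ 1074.39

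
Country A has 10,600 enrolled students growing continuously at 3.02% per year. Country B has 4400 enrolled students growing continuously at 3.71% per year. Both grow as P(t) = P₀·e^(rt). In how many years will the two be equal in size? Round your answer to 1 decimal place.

t ≈ 127.4 years

10600·e^(0.0302t) = 4400·e^(0.0371t)
10600/4400 = e^((0.0371 − 0.0302)t) → ln(2.40909) = 0.0069·t
t = 0.87925 / 0.0069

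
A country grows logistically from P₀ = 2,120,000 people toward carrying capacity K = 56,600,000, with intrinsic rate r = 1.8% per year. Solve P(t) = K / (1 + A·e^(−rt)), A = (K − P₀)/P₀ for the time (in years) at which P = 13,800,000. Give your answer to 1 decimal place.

A = (56600000 − 2120000)/2120000 = 25.69811
13800000 = 56600000/(1 + 25.69811·e^(−0.018t)) → 1 + 25.69811·e^(−0.018t) = 4.10145
e^(−0.018t) = 0.120688 → t = ln(8.28584)/0.018 = 2.11455/0.018

t ≈ 117.5 years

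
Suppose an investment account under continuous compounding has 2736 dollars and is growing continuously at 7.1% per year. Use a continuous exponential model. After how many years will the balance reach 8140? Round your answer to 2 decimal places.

8140 = 2736 · e^(0.071·t)
t = ln(8140/2736) / 0.071 = ln(2.97515) / 0.071 = 1.09029 / 0.071

t ≈ 15.36 years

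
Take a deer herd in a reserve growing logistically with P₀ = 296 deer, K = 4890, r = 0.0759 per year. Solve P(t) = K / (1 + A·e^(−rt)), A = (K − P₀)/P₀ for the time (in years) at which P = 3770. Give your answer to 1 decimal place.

A = (4890 − 296)/296 = 15.52027
3770 = 4890/(1 + 15.52027·e^(−0.0759t)) → 1 + 15.52027·e^(−0.0759t) = 1.29708
e^(−0.0759t) = 0.019142 → t = ln(52.24234)/0.0759 = 3.95589/0.0759

t ≈ 52.1 years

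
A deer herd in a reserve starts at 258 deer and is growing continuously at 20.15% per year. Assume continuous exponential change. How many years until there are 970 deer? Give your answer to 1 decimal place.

970 = 258 · e^(0.2015·t)
t = ln(970/258) / 0.2015 = ln(3.75969) / 0.2015 = 1.32434 / 0.2015

t ≈ 6.6 years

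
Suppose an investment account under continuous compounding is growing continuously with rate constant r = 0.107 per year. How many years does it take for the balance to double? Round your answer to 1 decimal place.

doubling time ≈ 6.5 years

doubling time = ln(2) / |r| = 0.69315 / 0.107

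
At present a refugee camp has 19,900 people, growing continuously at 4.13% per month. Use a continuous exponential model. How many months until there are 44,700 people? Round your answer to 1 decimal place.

44700 = 19900 · e^(0.0413·t)
t = ln(44700/19900) / 0.0413 = ln(2.24623) / 0.0413 = 0.80925 / 0.0413

t ≈ 19.6 months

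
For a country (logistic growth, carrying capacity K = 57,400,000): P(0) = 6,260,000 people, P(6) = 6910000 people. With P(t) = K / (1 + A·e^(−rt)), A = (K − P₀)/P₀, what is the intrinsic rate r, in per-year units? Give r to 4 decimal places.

A = (57400000 − 6260000)/6260000 = 8.16933
6910000 = 57400000/(1 + 8.16933·e^(−r·6)) → e^(−6r) = (8.3068 − 1)/8.16933 = 0.894419
r = −ln(0.894419)/6 = 0.11158/6

r ≈ 0.0186 per year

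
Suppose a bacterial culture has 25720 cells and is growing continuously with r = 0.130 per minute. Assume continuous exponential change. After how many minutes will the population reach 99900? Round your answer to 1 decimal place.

t ≈ 10.4 minutes

99900 = 25720 · e^(0.13·t)
t = ln(99900/25720) / 0.13 = ln(3.88414) / 0.13 = 1.3569 / 0.13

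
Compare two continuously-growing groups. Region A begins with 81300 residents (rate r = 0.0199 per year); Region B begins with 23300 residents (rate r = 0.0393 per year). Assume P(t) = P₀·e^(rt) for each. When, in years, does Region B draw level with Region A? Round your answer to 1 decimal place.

t ≈ 64.4 years

81300·e^(0.0199t) = 23300·e^(0.0393t)
81300/23300 = e^((0.0393 − 0.0199)t) → ln(3.48927) = 0.0194·t
t = 1.24969 / 0.0194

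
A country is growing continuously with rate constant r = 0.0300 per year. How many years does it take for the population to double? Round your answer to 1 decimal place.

doubling time ≈ 23.1 years

doubling time = ln(2) / |r| = 0.69315 / 0.03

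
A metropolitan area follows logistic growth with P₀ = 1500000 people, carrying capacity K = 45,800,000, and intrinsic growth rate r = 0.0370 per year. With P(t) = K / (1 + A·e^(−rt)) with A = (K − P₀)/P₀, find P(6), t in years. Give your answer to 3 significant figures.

≈ 1,860,000 people

A = (45800000 − 1500000)/1500000 = 29.53333
P(6) = 45800000 / (1 + 29.53333·e^(−0.037·6)) = 45800000 / (1 + 29.53333·0.800915)
= 45800000 / 24.6537 ≈ 1857733.29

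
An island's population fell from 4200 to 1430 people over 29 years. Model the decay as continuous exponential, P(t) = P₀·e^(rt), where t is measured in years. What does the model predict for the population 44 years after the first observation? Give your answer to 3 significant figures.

≈ 819 people

r = ln(1430/4200) / 29 ≈ -0.037152 per year
P(44) = 4200 · e^(-0.037152·44) = 4200 · 0.19501 ≈ 819.05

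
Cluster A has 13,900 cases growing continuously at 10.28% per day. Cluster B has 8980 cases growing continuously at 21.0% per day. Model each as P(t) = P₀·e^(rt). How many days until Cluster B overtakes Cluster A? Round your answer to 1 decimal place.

t ≈ 4.1 days

13900·e^(0.1028t) = 8980·e^(0.21t)
13900/8980 = e^((0.21 − 0.1028)t) → ln(1.54788) = 0.1072·t
t = 0.43689 / 0.1072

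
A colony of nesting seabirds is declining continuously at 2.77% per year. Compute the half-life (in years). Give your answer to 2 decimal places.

half-life = ln(2) / |r| = 0.69315 / 0.0277

half-life ≈ 25.02 years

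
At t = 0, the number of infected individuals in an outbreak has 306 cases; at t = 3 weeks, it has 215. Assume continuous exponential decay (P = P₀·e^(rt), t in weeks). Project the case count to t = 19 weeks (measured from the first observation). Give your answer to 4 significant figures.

r = ln(215/306) / 3 ≈ -0.117649 per week
P(19) = 306 · e^(-0.117649·19) = 306 · 0.10696 ≈ 32.73

≈ 32.73 cases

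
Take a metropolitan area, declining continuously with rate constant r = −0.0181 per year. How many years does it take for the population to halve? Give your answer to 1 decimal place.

half-life ≈ 38.3 years

half-life = ln(2) / |r| = 0.69315 / 0.0181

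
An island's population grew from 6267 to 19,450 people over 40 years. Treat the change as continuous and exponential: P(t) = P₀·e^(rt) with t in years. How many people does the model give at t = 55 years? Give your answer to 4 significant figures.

r = ln(19450/6267) / 40 ≈ 0.028314 per year
P(55) = 6267 · e^(0.028314·55) = 6267 · 4.74578 ≈ 29741.79

≈ 29,740 people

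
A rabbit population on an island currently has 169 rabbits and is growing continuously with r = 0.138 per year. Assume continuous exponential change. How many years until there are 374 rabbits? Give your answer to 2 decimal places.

t ≈ 5.76 years

374 = 169 · e^(0.138·t)
t = ln(374/169) / 0.138 = ln(2.21302) / 0.138 = 0.79436 / 0.138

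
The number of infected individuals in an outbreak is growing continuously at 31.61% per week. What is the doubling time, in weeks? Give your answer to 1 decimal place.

doubling time = ln(2) / |r| = 0.69315 / 0.3161

doubling time ≈ 2.2 weeks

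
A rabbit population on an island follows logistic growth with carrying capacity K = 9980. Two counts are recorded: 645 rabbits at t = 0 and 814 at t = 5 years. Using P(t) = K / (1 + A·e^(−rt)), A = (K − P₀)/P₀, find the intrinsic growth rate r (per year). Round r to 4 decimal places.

A = (9980 − 645)/645 = 14.47287
814 = 9980/(1 + 14.47287·e^(−r·5)) → e^(−5r) = (12.26044 − 1)/14.47287 = 0.778038
r = −ln(0.778038)/5 = 0.25098/5

r ≈ 0.0502 per year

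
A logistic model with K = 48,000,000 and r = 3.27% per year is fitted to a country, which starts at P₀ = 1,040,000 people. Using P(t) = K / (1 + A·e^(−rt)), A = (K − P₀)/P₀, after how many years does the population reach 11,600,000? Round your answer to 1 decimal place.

A = (48000000 − 1040000)/1040000 = 45.15385
11600000 = 48000000/(1 + 45.15385·e^(−0.0327t)) → 1 + 45.15385·e^(−0.0327t) = 4.13793
e^(−0.0327t) = 0.069494 → t = ln(14.38969)/0.0327 = 2.66651/0.0327

t ≈ 81.5 years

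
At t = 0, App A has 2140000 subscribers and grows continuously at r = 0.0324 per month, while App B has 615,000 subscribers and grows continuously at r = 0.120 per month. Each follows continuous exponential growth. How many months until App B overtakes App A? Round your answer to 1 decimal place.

2140000·e^(0.0324t) = 615000·e^(0.12t)
2140000/615000 = e^((0.12 − 0.0324)t) → ln(3.47967) = 0.0876·t
t = 1.24694 / 0.0876

t ≈ 14.2 months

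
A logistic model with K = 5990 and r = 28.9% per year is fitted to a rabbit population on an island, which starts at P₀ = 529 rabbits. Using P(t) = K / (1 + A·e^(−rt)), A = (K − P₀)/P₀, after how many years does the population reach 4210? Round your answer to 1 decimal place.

A = (5990 − 529)/529 = 10.32325
4210 = 5990/(1 + 10.32325·e^(−0.289t)) → 1 + 10.32325·e^(−0.289t) = 1.4228
e^(−0.289t) = 0.040956 → t = ln(24.41623)/0.289 = 3.19525/0.289

t ≈ 11.1 years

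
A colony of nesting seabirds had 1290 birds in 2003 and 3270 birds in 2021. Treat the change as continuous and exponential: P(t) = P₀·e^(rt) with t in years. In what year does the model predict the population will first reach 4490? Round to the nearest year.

year 2027

r = ln(3270/1290) / 18 = 0.93015/18 ≈ 0.051675 per year
t = ln(4490/1290) / r = 1.24721/0.051675 ≈ 24.14 years after 2003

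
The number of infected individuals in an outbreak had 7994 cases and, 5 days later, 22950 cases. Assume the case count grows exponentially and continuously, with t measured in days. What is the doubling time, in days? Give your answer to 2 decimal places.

r = ln(22950/7994) / 5 = ln(2.8709) / 5 ≈ 0.210925 per day
doubling time = ln 2 / |r| = 0.69315 / 0.210925

doubling time ≈ 3.29 days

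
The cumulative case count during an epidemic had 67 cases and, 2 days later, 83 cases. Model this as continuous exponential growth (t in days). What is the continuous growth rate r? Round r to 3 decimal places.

r ≈ 0.107 per day

83 = 67 · e^(r·2)
e^(2r) = 83/67 = 1.23881
r = ln(1.23881) / 2 = 0.21415 / 2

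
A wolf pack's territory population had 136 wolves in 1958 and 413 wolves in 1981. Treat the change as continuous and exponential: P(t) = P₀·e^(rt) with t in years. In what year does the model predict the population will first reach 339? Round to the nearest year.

r = ln(413/136) / 23 = 1.11079/23 ≈ 0.048295 per year
t = ln(339/136) / r = 0.91335/0.048295 ≈ 18.91 years after 1958

year 1977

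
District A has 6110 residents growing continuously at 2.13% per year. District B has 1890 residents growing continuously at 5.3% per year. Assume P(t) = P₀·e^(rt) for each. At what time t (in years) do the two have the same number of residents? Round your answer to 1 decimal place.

6110·e^(0.0213t) = 1890·e^(0.053t)
6110/1890 = e^((0.053 − 0.0213)t) → ln(3.2328) = 0.0317·t
t = 1.17335 / 0.0317

t ≈ 37.0 years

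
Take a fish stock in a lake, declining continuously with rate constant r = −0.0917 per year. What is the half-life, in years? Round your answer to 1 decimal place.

half-life ≈ 7.6 years

half-life = ln(2) / |r| = 0.69315 / 0.0917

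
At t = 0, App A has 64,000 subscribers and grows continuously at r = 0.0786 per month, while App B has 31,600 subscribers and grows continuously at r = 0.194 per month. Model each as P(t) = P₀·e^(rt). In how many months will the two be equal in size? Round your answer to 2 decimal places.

64000·e^(0.0786t) = 31600·e^(0.194t)
64000/31600 = e^((0.194 − 0.0786)t) → ln(2.02532) = 0.1154·t
t = 0.70573 / 0.1154

t ≈ 6.12 months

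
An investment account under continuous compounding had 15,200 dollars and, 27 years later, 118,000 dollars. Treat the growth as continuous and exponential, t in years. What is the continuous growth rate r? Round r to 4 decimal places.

118000 = 15200 · e^(r·27)
e^(27r) = 118000/15200 = 7.76316
r = ln(7.76316) / 27 = 2.04939 / 27

r ≈ 0.0759 per year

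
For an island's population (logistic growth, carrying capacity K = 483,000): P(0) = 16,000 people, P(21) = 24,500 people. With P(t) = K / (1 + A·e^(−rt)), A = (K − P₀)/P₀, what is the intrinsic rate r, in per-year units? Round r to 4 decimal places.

A = (483000 − 16000)/16000 = 29.1875
24500 = 483000/(1 + 29.1875·e^(−r·21)) → e^(−21r) = (19.71429 − 1)/29.1875 = 0.641175
r = −ln(0.641175)/21 = 0.44445/21

r ≈ 0.0212 per year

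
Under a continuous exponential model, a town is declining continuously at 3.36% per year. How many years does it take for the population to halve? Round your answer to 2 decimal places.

half-life = ln(2) / |r| = 0.69315 / 0.0336

half-life ≈ 20.63 years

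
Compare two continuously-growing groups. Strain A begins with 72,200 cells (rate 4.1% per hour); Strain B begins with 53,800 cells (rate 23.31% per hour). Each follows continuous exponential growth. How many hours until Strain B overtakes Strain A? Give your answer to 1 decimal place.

72200·e^(0.041t) = 53800·e^(0.2331t)
72200/53800 = e^((0.2331 − 0.041)t) → ln(1.34201) = 0.1921·t
t = 0.29417 / 0.1921

t ≈ 1.5 hours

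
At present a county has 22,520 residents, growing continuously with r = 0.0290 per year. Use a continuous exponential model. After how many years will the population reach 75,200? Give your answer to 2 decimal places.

75200 = 22520 · e^(0.029·t)
t = ln(75200/22520) / 0.029 = ln(3.33925) / 0.029 = 1.20575 / 0.029

t ≈ 41.58 years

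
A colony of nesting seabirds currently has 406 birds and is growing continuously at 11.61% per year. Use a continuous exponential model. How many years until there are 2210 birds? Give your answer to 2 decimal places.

2210 = 406 · e^(0.1161·t)
t = ln(2210/406) / 0.1161 = ln(5.44335) / 0.1161 = 1.69439 / 0.1161

t ≈ 14.59 years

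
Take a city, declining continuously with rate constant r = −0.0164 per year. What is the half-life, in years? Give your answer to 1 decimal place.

half-life = ln(2) / |r| = 0.69315 / 0.0164

half-life ≈ 42.3 years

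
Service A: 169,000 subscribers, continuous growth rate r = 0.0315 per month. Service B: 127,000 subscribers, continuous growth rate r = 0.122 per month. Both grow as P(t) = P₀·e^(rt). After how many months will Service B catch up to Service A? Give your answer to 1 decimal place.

169000·e^(0.0315t) = 127000·e^(0.122t)
169000/127000 = e^((0.122 − 0.0315)t) → ln(1.33071) = 0.0905·t
t = 0.28571 / 0.0905

t ≈ 3.2 months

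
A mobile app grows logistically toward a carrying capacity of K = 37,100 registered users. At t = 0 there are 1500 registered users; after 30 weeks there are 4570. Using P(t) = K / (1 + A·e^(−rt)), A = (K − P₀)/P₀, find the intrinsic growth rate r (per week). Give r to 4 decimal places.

A = (37100 − 1500)/1500 = 23.73333
4570 = 37100/(1 + 23.73333·e^(−r·30)) → e^(−30r) = (8.11816 − 1)/23.73333 = 0.299923
r = −ln(0.299923)/30 = 1.20423/30

r ≈ 0.0401 per week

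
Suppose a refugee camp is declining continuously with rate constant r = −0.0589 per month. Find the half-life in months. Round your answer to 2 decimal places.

half-life ≈ 11.77 months

half-life = ln(2) / |r| = 0.69315 / 0.0589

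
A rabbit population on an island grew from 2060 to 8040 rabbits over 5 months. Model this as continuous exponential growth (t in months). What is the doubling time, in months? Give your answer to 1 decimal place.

r = ln(8040/2060) / 5 = ln(3.90291) / 5 ≈ 0.272345 per month
doubling time = ln 2 / |r| = 0.69315 / 0.272345

doubling time ≈ 2.5 months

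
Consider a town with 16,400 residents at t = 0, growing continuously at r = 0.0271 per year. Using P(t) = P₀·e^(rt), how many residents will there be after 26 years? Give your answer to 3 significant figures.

≈ 33,200 residents

P(26) = 16400 · e^(0.0271·26) = 16400 · e^(0.7046)
= 16400 · 2.02304 ≈ 33177.81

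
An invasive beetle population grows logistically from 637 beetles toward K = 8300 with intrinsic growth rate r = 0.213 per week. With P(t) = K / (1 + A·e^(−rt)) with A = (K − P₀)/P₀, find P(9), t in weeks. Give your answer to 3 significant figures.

≈ 3,000 beetles

A = (8300 − 637)/637 = 12.02983
P(9) = 8300 / (1 + 12.02983·e^(−0.213·9)) = 8300 / (1 + 12.02983·0.147047)
= 8300 / 2.76896 ≈ 2997.52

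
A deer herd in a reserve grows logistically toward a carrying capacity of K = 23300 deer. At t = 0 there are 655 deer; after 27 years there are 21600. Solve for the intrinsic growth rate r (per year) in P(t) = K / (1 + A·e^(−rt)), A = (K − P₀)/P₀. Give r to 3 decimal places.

A = (23300 − 655)/655 = 34.57252
21600 = 23300/(1 + 34.57252·e^(−r·27)) → e^(−27r) = (1.0787 − 1)/34.57252 = 0.002276
r = −ln(0.002276)/27 = 6.08512/27

r ≈ 0.225 per year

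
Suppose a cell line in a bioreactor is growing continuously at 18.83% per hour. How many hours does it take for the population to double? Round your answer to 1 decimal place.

doubling time = ln(2) / |r| = 0.69315 / 0.1883

doubling time ≈ 3.7 hours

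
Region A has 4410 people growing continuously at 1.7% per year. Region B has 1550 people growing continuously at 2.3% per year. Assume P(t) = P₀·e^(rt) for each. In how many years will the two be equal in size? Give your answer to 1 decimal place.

t ≈ 174.3 years

4410·e^(0.017t) = 1550·e^(0.023t)
4410/1550 = e^((0.023 − 0.017)t) → ln(2.84516) = 0.006·t
t = 1.04562 / 0.006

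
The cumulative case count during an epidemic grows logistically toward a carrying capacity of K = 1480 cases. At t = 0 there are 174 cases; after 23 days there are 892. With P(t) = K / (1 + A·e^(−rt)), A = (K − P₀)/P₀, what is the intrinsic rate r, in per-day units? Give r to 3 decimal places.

A = (1480 − 174)/174 = 7.50575
892 = 1480/(1 + 7.50575·e^(−r·23)) → e^(−23r) = (1.65919 − 1)/7.50575 = 0.087825
r = −ln(0.087825)/23 = 2.43241/23

r ≈ 0.106 per day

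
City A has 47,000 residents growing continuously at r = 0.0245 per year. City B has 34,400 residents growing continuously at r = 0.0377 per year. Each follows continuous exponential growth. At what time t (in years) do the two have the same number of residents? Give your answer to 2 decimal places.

t ≈ 23.64 years

47000·e^(0.0245t) = 34400·e^(0.0377t)
47000/34400 = e^((0.0377 − 0.0245)t) → ln(1.36628) = 0.0132·t
t = 0.31209 / 0.0132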